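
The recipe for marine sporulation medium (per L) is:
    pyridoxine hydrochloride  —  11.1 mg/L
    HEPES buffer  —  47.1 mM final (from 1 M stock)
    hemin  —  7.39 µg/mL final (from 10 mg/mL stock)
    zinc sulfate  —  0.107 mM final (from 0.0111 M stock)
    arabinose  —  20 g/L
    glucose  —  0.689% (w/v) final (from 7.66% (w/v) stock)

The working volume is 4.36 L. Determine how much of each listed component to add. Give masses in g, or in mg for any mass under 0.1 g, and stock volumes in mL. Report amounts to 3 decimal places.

Scale factor relative to 1 L: 4.36.
pyridoxine hydrochloride: 11.1 mg/L × 4.36 L = 48.396 mg
HEPES buffer: dilute stock: 47.1 mM × 4360 mL ÷ 1000 mM = 205.356 mL
hemin: dilute stock: 7.39 µg/mL × 4360 mL ÷ 10000 µg/mL = 3.222 mL
zinc sulfate: V = C2·V2/C1 = 0.107 mM × 4360 mL ÷ 11.1 mM = 42.029 mL
arabinose: 20 g/L × 4.36 L = 87.200 g
glucose: dilute stock: 0.689% ÷ 7.66% × 4360 mL = 392.172 mL

pyridoxine hydrochloride 48.396 mg; HEPES buffer 205.356 mL; hemin 3.222 mL; zinc sulfate 42.029 mL; arabinose 87.200 g; glucose 392.172 mL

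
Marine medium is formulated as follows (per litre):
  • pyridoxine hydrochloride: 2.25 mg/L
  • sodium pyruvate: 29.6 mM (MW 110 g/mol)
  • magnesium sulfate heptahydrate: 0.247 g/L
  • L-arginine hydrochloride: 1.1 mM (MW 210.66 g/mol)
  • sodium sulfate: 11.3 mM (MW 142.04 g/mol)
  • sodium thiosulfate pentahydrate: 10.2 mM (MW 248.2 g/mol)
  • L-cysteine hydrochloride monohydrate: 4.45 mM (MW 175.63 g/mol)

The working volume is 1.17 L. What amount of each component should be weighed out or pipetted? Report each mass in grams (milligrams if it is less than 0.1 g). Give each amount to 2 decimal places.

pyridoxine hydrochloride 2.63 mg; sodium pyruvate 3.81 g; magnesium sulfate heptahydrate 0.29 g; L-arginine hydrochloride 0.27 g; sodium sulfate 1.88 g; sodium thiosulfate pentahydrate 2.96 g; L-cysteine hydrochloride monohydrate 0.91 g

Scale factor relative to 1 L: 1.17.
pyridoxine hydrochloride: 2.25 mg/L × 1.17 L = 2.63 mg
sodium pyruvate: 29.6 mmol/L × 110 g/mol × 1.17 L ÷ 1000 = 3.81 g
magnesium sulfate heptahydrate: 0.247 g/L × 1.17 L = 0.29 g
L-arginine hydrochloride: 1.1 mmol/L × 210.66 g/mol × 1.17 L ÷ 1000 = 0.27 g
sodium sulfate: 11.3 mmol/L × 142.04 g/mol × 1.17 L ÷ 1000 = 1.88 g
sodium thiosulfate pentahydrate: 10.2 mmol/L × 248.2 g/mol × 1.17 L ÷ 1000 = 2.96 g
L-cysteine hydrochloride monohydrate: 4.45 mmol/L × 175.63 g/mol × 1.17 L ÷ 1000 = 0.91 g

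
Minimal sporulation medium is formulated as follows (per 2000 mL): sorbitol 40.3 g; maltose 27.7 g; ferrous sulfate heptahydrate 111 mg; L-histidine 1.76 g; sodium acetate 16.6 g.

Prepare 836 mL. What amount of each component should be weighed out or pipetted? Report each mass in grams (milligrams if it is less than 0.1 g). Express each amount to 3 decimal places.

Ratio of target to recipe volume: 836 / 2000 = 0.418.
sorbitol: 40.3 g × (836 mL / 2000 mL) = 16.845 g
maltose: 27.7 g × (836 mL / 2000 mL) = 11.579 g
ferrous sulfate heptahydrate: 111 mg × (836 mL / 2000 mL) = 46.398 mg
L-histidine: 1.76 g × (836 mL / 2000 mL) = 0.736 g
sodium acetate: 16.6 g × (836 mL / 2000 mL) = 6.939 g

sorbitol 16.845 g; maltose 11.579 g; ferrous sulfate heptahydrate 46.398 mg; L-histidine 0.736 g; sodium acetate 6.939 g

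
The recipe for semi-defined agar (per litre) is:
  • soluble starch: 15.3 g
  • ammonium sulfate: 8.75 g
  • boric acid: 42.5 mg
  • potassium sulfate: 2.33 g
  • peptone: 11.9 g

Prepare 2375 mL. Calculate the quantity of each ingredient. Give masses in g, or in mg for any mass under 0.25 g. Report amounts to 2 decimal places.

Scale factor = 2375 mL / 1000 mL = 2.375.
soluble starch: 15.3 g × (2375 mL / 1000 mL) = 36.34 g
ammonium sulfate: 8.75 g × (2375 mL / 1000 mL) = 20.78 g
boric acid: 42.5 mg × (2375 mL / 1000 mL) = 100.94 mg
potassium sulfate: 2.33 g × (2375 mL / 1000 mL) = 5.53 g
peptone: 11.9 g × (2375 mL / 1000 mL) = 28.26 g

soluble starch 36.34 g; ammonium sulfate 20.78 g; boric acid 100.94 mg; potassium sulfate 5.53 g; peptone 28.26 g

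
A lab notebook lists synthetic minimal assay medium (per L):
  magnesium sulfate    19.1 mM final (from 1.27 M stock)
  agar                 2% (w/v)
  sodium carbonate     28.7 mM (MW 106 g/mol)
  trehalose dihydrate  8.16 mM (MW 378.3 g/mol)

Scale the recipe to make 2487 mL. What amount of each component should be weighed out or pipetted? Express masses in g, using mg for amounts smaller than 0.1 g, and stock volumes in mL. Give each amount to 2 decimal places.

Scale factor relative to 1 L: 2.487.
magnesium sulfate: V = C2·V2/C1 = 19.1 mM × 2487 mL ÷ 1270 mM = 37.40 mL
agar: 2 g per 100 mL × 2487 mL ÷ 100 = 49.74 g
sodium carbonate: 28.7 mmol/L × 106 g/mol × 2.487 L ÷ 1000 = 7.57 g
trehalose dihydrate: 8.16 mmol/L × 378.3 g/mol × 2.487 L ÷ 1000 = 7.68 g

magnesium sulfate 37.40 mL; agar 49.74 g; sodium carbonate 7.57 g; trehalose dihydrate 7.68 g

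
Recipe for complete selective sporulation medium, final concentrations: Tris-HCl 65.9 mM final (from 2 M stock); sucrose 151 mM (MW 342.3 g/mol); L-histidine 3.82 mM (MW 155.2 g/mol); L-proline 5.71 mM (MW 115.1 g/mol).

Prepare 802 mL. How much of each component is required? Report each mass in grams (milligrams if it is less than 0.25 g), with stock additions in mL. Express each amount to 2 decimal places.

Working volume: 802 mL = 0.802 L.
Tris-HCl: V = C2·V2/C1 = 65.9 mM × 802 mL ÷ 2000 mM = 26.43 mL
sucrose: 151 mmol/L × 342.3 g/mol × 0.802 L ÷ 1000 = 41.45 g
L-histidine: 3.82 mmol/L × 155.2 g/mol × 0.802 L ÷ 1000 = 0.48 g
L-proline: 5.71 mmol/L × 115.1 g/mol × 0.802 L ÷ 1000 = 0.53 g

Tris-HCl 26.43 mL; sucrose 41.45 g; L-histidine 0.48 g; L-proline 0.53 g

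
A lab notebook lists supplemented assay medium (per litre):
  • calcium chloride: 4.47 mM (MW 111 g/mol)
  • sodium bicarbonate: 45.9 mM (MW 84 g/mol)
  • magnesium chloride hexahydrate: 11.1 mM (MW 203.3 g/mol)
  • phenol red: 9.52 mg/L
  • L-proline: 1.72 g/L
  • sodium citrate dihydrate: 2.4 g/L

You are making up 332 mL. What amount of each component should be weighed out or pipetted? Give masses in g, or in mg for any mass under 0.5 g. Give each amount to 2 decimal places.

calcium chloride 164.73 mg; sodium bicarbonate 1.28 g; magnesium chloride hexahydrate 0.75 g; phenol red 3.16 mg; L-proline 0.57 g; sodium citrate dihydrate 0.80 g

Scale factor relative to 1 L: 0.332.
calcium chloride: 4.47 mmol/L × 111 mg/mmol × 0.332 L = 164.73 mg
sodium bicarbonate: 45.9 mmol/L × 84 g/mol × 0.332 L ÷ 1000 = 1.28 g
magnesium chloride hexahydrate: 11.1 mmol/L × 203.3 g/mol × 0.332 L ÷ 1000 = 0.75 g
phenol red: 9.52 mg/L × 0.332 L = 3.16 mg
L-proline: 1.72 g/L × 0.332 L = 0.57 g
sodium citrate dihydrate: 2.4 g/L × 0.332 L = 0.80 g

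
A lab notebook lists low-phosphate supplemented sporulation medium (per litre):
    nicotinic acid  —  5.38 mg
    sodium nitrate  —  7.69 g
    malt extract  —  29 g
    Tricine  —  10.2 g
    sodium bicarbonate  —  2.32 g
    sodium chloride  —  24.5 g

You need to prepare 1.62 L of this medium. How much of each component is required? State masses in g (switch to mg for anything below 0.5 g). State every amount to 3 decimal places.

nicotinic acid 8.716 mg; sodium nitrate 12.458 g; malt extract 46.980 g; Tricine 16.524 g; sodium bicarbonate 3.758 g; sodium chloride 39.690 g

Scale factor = 1620 mL / 1000 mL = 1.62.
nicotinic acid: 5.38 mg × (1620 mL / 1000 mL) = 8.716 mg
sodium nitrate: 7.69 g × (1620 mL / 1000 mL) = 12.458 g
malt extract: 29 g × (1620 mL / 1000 mL) = 46.980 g
Tricine: 10.2 g × (1620 mL / 1000 mL) = 16.524 g
sodium bicarbonate: 2.32 g × (1620 mL / 1000 mL) = 3.758 g
sodium chloride: 24.5 g × (1620 mL / 1000 mL) = 39.690 g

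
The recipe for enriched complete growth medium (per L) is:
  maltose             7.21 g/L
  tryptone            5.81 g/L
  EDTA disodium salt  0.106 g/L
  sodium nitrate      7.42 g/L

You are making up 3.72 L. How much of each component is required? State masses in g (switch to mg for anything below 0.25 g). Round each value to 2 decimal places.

Working volume: 3.72 L.
maltose: 7.21 g/L × 3.72 L = 26.82 g
tryptone: 5.81 g/L × 3.72 L = 21.61 g
EDTA disodium salt: 0.106 g/L × 3.72 L = 0.39 g
sodium nitrate: 7.42 g/L × 3.72 L = 27.60 g

maltose 26.82 g; tryptone 21.61 g; EDTA disodium salt 0.39 g; sodium nitrate 27.60 g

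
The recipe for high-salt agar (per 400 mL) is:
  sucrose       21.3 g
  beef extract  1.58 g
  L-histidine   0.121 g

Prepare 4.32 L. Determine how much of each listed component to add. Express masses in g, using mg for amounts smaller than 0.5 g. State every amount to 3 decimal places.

Ratio of target to recipe volume: 4320 / 400 = 10.8.
sucrose: 21.3 g × (4320 mL / 400 mL) = 230.040 g
beef extract: 1.58 g × (4320 mL / 400 mL) = 17.064 g
L-histidine: 0.121 g × (4320 mL / 400 mL) = 1.307 g

sucrose 230.040 g; beef extract 17.064 g; L-histidine 1.307 g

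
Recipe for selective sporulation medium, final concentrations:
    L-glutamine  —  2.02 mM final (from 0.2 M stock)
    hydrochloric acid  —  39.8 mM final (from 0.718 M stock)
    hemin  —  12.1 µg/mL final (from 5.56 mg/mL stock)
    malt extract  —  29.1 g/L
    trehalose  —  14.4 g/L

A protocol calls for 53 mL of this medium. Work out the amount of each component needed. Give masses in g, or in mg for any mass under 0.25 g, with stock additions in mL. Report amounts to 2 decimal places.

L-glutamine 0.54 mL; hydrochloric acid 2.94 mL; hemin 0.12 mL; malt extract 1.54 g; trehalose 0.76 g

Target volume = 53 mL = 0.053 L.
L-glutamine: dilute stock: 2.02 mM × 53 mL ÷ 200 mM = 0.54 mL
hydrochloric acid: C1V1 = C2V2 → 39.8 mM × 53 mL ÷ 718 mM = 2.94 mL
hemin: C1V1 = C2V2 → 12.1 µg/mL × 53 mL ÷ 5560 µg/mL = 0.12 mL
malt extract: 29.1 g/L × 0.053 L = 1.54 g
trehalose: 14.4 g/L × 0.053 L = 0.76 g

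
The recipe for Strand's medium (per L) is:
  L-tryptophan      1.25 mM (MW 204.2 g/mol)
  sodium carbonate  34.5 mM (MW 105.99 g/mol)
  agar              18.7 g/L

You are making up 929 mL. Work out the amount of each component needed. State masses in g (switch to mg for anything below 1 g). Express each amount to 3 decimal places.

Scale factor relative to 1 L: 0.929.
L-tryptophan: 1.25 mmol/L × 204.2 mg/mmol × 0.929 L = 237.127 mg
sodium carbonate: 34.5 mmol/L × 105.99 g/mol × 0.929 L ÷ 1000 = 3.397 g
agar: 18.7 g/L × 0.929 L = 17.372 g

L-tryptophan 237.127 mg; sodium carbonate 3.397 g; agar 17.372 g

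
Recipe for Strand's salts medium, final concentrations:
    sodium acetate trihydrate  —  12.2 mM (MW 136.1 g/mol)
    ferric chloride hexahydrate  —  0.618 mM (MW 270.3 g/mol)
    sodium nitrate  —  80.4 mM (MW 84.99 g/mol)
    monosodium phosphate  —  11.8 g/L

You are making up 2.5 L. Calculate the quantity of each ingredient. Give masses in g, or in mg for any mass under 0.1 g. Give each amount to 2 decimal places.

sodium acetate trihydrate 4.15 g; ferric chloride hexahydrate 0.42 g; sodium nitrate 17.08 g; monosodium phosphate 29.50 g

Scale factor relative to 1 L: 2.5.
sodium acetate trihydrate: 12.2 mmol/L × 136.1 g/mol × 2.5 L ÷ 1000 = 4.15 g
ferric chloride hexahydrate: 0.618 mmol/L × 270.3 g/mol × 2.5 L ÷ 1000 = 0.42 g
sodium nitrate: 80.4 mmol/L × 84.99 g/mol × 2.5 L ÷ 1000 = 17.08 g
monosodium phosphate: 11.8 g/L × 2.5 L = 29.50 g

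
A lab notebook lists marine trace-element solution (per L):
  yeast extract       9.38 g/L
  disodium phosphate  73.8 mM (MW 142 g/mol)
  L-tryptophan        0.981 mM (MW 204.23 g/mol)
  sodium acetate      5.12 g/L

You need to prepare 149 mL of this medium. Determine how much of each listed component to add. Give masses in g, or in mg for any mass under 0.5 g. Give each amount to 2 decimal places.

yeast extract 1.40 g; disodium phosphate 1.56 g; L-tryptophan 29.85 mg; sodium acetate 0.76 g

Target volume = 149 mL = 0.149 L.
yeast extract: 9.38 g/L × 0.149 L = 1.40 g
disodium phosphate: 73.8 mmol/L × 142 g/mol × 0.149 L ÷ 1000 = 1.56 g
L-tryptophan: 0.981 mmol/L × 204.23 mg/mmol × 0.149 L = 29.85 mg
sodium acetate: 5.12 g/L × 0.149 L = 0.76 g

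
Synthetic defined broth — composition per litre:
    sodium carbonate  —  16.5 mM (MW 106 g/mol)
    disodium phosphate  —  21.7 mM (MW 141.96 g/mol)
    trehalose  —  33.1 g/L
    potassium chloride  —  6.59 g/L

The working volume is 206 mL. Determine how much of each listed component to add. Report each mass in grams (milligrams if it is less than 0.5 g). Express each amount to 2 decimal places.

sodium carbonate 360.29 mg; disodium phosphate 0.63 g; trehalose 6.82 g; potassium chloride 1.36 g

Scale factor relative to 1 L: 0.206.
sodium carbonate: 16.5 mmol/L × 106 mg/mmol × 0.206 L = 360.29 mg
disodium phosphate: 21.7 mmol/L × 141.96 g/mol × 0.206 L ÷ 1000 = 0.63 g
trehalose: 33.1 g/L × 0.206 L = 6.82 g
potassium chloride: 6.59 g/L × 0.206 L = 1.36 g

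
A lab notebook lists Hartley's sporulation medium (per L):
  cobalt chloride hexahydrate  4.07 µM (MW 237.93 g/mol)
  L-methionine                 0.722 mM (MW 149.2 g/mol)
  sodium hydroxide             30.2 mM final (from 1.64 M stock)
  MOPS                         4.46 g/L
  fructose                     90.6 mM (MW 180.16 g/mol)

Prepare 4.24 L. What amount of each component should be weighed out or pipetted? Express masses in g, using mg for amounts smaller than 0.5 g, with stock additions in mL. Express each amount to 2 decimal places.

cobalt chloride hexahydrate 4.11 mg; L-methionine 456.74 mg; sodium hydroxide 78.08 mL; MOPS 18.91 g; fructose 69.21 g

Scale factor relative to 1 L: 4.24.
cobalt chloride hexahydrate: 4.07 µmol/L × 237.93 g/mol × 4.24 L ÷ 1000 = 4.11 mg
L-methionine: 0.722 mmol/L × 149.2 mg/mmol × 4.24 L = 456.74 mg
sodium hydroxide: V = C2·V2/C1 = 30.2 mM × 4240 mL ÷ 1640 mM = 78.08 mL
MOPS: 4.46 g/L × 4.24 L = 18.91 g
fructose: 90.6 mmol/L × 180.16 g/mol × 4.24 L ÷ 1000 = 69.21 g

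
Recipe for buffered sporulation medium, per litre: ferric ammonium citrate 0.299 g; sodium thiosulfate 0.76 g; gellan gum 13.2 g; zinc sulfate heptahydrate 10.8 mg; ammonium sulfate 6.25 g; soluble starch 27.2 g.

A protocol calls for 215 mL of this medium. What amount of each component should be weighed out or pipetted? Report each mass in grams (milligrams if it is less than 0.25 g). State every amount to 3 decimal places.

Ratio of target to recipe volume: 215 / 1000 = 0.215.
ferric ammonium citrate: 0.299 g × (215 mL / 1000 mL) = 0.064285 g = 64.285 mg
sodium thiosulfate: 0.76 g × (215 mL / 1000 mL) = 0.1634 g = 163.400 mg
gellan gum: 13.2 g × (215 mL / 1000 mL) = 2.838 g
zinc sulfate heptahydrate: 10.8 mg × (215 mL / 1000 mL) = 2.322 mg
ammonium sulfate: 6.25 g × (215 mL / 1000 mL) = 1.344 g
soluble starch: 27.2 g × (215 mL / 1000 mL) = 5.848 g

ferric ammonium citrate 64.285 mg; sodium thiosulfate 163.400 mg; gellan gum 2.838 g; zinc sulfate heptahydrate 2.322 mg; ammonium sulfate 1.344 g; soluble starch 5.848 g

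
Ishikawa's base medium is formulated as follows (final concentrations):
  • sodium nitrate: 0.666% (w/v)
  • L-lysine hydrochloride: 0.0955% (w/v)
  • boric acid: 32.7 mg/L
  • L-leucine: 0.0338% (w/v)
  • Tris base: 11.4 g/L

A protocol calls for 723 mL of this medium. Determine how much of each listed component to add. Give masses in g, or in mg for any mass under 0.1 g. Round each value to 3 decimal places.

sodium nitrate 4.815 g; L-lysine hydrochloride 0.690 g; boric acid 23.642 mg; L-leucine 0.244 g; Tris base 8.242 g

Scale factor relative to 1 L: 0.723.
sodium nitrate: 0.666 g per 100 mL × 723 mL ÷ 100 = 4.815 g
L-lysine hydrochloride: 0.0955% w/v = 0.955 g/L → 0.955 × 0.723 L = 0.690 g
boric acid: 32.7 mg/L × 0.723 L = 23.642 mg
L-leucine: 0.0338% w/v = 0.338 g/L → 0.338 × 0.723 L = 0.244 g
Tris base: 11.4 g/L × 0.723 L = 8.242 g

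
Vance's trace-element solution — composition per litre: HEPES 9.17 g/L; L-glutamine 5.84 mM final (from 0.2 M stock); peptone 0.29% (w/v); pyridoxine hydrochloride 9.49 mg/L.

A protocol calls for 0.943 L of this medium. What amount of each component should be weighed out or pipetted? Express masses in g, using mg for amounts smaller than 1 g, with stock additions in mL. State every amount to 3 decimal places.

HEPES 8.647 g; L-glutamine 27.536 mL; peptone 2.735 g; pyridoxine hydrochloride 8.949 mg

Scale factor relative to 1 L: 0.943.
HEPES: 9.17 g/L × 0.943 L = 8.647 g
L-glutamine: V = C2·V2/C1 = 5.84 mM × 943 mL ÷ 200 mM = 27.536 mL
peptone: 0.29% w/v = 2.9 g/L → 2.9 × 0.943 L = 2.735 g
pyridoxine hydrochloride: 9.49 mg/L × 0.943 L = 8.949 mg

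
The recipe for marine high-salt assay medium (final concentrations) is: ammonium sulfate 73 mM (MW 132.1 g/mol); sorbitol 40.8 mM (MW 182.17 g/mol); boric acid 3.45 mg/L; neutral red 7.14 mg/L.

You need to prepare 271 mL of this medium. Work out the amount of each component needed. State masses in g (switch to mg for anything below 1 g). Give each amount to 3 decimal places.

ammonium sulfate 2.613 g; sorbitol 2.014 g; boric acid 0.935 mg; neutral red 1.935 mg

Working volume: 271 mL = 0.271 L.
ammonium sulfate: 73 mmol/L × 132.1 g/mol × 0.271 L ÷ 1000 = 2.613 g
sorbitol: 40.8 mmol/L × 182.17 g/mol × 0.271 L ÷ 1000 = 2.014 g
boric acid: 3.45 mg/L × 0.271 L = 0.935 mg
neutral red: 7.14 mg/L × 0.271 L = 1.935 mg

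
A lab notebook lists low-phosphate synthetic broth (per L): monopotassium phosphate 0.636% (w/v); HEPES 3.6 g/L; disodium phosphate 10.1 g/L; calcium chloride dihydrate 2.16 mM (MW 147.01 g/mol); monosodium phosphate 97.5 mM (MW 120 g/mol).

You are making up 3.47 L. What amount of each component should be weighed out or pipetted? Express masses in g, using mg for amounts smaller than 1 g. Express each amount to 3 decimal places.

Working volume: 3.47 L.
monopotassium phosphate: 0.636 g per 100 mL × 3470 mL ÷ 100 = 22.069 g
HEPES: 3.6 g/L × 3.47 L = 12.492 g
disodium phosphate: 10.1 g/L × 3.47 L = 35.047 g
calcium chloride dihydrate: 2.16 mmol/L × 147.01 g/mol × 3.47 L ÷ 1000 = 1.102 g
monosodium phosphate: 97.5 mmol/L × 120 g/mol × 3.47 L ÷ 1000 = 40.599 g

monopotassium phosphate 22.069 g; HEPES 12.492 g; disodium phosphate 35.047 g; calcium chloride dihydrate 1.102 g; monosodium phosphate 40.599 g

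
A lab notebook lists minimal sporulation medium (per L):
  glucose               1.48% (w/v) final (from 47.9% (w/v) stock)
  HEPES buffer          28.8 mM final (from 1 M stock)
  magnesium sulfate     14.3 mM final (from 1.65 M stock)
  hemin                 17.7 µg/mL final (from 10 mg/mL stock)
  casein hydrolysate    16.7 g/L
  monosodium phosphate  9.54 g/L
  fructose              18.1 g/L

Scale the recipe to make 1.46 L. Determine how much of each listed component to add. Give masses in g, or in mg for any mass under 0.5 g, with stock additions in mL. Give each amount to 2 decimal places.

glucose 45.11 mL; HEPES buffer 42.05 mL; magnesium sulfate 12.65 mL; hemin 2.58 mL; casein hydrolysate 24.38 g; monosodium phosphate 13.93 g; fructose 26.43 g

Scale factor relative to 1 L: 1.46.
glucose: dilute stock: 1.48% ÷ 47.9% × 1460 mL = 45.11 mL
HEPES buffer: V = C2·V2/C1 = 28.8 mM × 1460 mL ÷ 1000 mM = 42.05 mL
magnesium sulfate: dilute stock: 14.3 mM × 1460 mL ÷ 1650 mM = 12.65 mL
hemin: V = C2·V2/C1 = 17.7 µg/mL × 1460 mL ÷ 10000 µg/mL = 2.58 mL
casein hydrolysate: 16.7 g/L × 1.46 L = 24.38 g
monosodium phosphate: 9.54 g/L × 1.46 L = 13.93 g
fructose: 18.1 g/L × 1.46 L = 26.43 g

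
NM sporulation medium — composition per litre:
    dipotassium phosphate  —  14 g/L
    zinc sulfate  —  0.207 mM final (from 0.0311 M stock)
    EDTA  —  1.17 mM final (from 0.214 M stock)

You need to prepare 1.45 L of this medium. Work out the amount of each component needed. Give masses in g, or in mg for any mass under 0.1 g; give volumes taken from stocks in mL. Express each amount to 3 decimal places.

Scale factor relative to 1 L: 1.45.
dipotassium phosphate: 14 g/L × 1.45 L = 20.300 g
zinc sulfate: C1V1 = C2V2 → 0.207 mM × 1450 mL ÷ 31.1 mM = 9.651 mL
EDTA: dilute stock: 1.17 mM × 1450 mL ÷ 214 mM = 7.928 mL

dipotassium phosphate 20.300 g; zinc sulfate 9.651 mL; EDTA 7.928 mL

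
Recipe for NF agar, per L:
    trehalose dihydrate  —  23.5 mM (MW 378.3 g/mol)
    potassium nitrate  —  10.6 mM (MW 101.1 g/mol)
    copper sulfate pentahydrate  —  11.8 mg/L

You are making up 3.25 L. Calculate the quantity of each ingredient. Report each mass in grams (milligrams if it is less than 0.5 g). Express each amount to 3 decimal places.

trehalose dihydrate 28.893 g; potassium nitrate 3.483 g; copper sulfate pentahydrate 38.350 mg

Scale factor relative to 1 L: 3.25.
trehalose dihydrate: 23.5 mmol/L × 378.3 g/mol × 3.25 L ÷ 1000 = 28.893 g
potassium nitrate: 10.6 mmol/L × 101.1 g/mol × 3.25 L ÷ 1000 = 3.483 g
copper sulfate pentahydrate: 11.8 mg/L × 3.25 L = 38.350 mg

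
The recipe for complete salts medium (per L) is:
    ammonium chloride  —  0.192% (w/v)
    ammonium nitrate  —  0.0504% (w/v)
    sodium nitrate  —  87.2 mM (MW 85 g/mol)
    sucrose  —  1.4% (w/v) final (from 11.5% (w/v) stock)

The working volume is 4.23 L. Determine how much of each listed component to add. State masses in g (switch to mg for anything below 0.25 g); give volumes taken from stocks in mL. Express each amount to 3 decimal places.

Working volume: 4.23 L.
ammonium chloride: 0.192 g per 100 mL × 4230 mL ÷ 100 = 8.122 g
ammonium nitrate: 0.0504 g per 100 mL × 4230 mL ÷ 100 = 2.132 g
sodium nitrate: 87.2 mmol/L × 85 g/mol × 4.23 L ÷ 1000 = 31.353 g
sucrose: dilute stock: 1.4% ÷ 11.5% × 4230 mL = 514.957 mL

ammonium chloride 8.122 g; ammonium nitrate 2.132 g; sodium nitrate 31.353 g; sucrose 514.957 mL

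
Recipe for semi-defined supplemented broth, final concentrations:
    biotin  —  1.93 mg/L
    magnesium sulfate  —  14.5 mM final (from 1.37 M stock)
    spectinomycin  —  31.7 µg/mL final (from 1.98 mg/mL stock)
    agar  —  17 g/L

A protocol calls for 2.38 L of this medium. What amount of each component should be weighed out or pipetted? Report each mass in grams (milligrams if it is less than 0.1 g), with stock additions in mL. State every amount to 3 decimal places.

biotin 4.593 mg; magnesium sulfate 25.190 mL; spectinomycin 38.104 mL; agar 40.460 g

Working volume: 2.38 L.
biotin: 1.93 mg/L × 2.38 L = 4.593 mg
magnesium sulfate: V = C2·V2/C1 = 14.5 mM × 2380 mL ÷ 1370 mM = 25.190 mL
spectinomycin: dilute stock: 31.7 µg/mL × 2380 mL ÷ 1980 µg/mL = 38.104 mL
agar: 17 g/L × 2.38 L = 40.460 g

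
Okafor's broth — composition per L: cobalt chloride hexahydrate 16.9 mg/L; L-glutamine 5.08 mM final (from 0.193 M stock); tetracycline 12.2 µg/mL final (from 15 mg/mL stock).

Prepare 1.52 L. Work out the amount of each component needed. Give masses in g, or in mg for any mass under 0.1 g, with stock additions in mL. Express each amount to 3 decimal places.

cobalt chloride hexahydrate 25.688 mg; L-glutamine 40.008 mL; tetracycline 1.236 mL

Working volume: 1.52 L.
cobalt chloride hexahydrate: 16.9 mg/L × 1.52 L = 25.688 mg
L-glutamine: C1V1 = C2V2 → 5.08 mM × 1520 mL ÷ 193 mM = 40.008 mL
tetracycline: C1V1 = C2V2 → 12.2 µg/mL × 1520 mL ÷ 15000 µg/mL = 1.236 mL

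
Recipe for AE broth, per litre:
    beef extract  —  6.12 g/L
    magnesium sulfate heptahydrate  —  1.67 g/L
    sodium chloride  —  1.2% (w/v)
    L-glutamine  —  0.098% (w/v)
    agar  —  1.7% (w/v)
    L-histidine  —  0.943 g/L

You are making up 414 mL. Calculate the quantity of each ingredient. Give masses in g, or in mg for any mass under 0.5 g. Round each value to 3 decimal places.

beef extract 2.534 g; magnesium sulfate heptahydrate 0.691 g; sodium chloride 4.968 g; L-glutamine 405.720 mg; agar 7.038 g; L-histidine 390.402 mg

Target volume = 414 mL = 0.414 L.
beef extract: 6.12 g/L × 0.414 L = 2.534 g
magnesium sulfate heptahydrate: 1.67 g/L × 0.414 L = 0.691 g
sodium chloride: 1.2% w/v = 12 g/L → 12 × 0.414 L = 4.968 g
L-glutamine: 0.098% w/v = 0.98 g/L → 0.98 × 0.414 L = 0.40572 g = 405.720 mg
agar: 1.7 g per 100 mL × 414 mL ÷ 100 = 7.038 g
L-histidine: 0.943 g/L × 0.414 L = 0.390402 g = 390.402 mg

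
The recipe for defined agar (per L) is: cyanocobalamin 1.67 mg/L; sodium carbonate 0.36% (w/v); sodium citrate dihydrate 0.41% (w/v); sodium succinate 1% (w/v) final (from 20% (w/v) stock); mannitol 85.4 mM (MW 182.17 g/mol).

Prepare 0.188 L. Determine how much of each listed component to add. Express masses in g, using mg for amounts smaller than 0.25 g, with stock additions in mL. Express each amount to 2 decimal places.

cyanocobalamin 0.31 mg; sodium carbonate 0.68 g; sodium citrate dihydrate 0.77 g; sodium succinate 9.40 mL; mannitol 2.92 g

Scale factor relative to 1 L: 0.188.
cyanocobalamin: 1.67 mg/L × 0.188 L = 0.31 mg
sodium carbonate: 0.36 g per 100 mL × 188 mL ÷ 100 = 0.68 g
sodium citrate dihydrate: 0.41% w/v = 4.1 g/L → 4.1 × 0.188 L = 0.77 g
sodium succinate: V = C2·V2/C1 = 1% ÷ 20% × 188 mL = 9.40 mL
mannitol: 85.4 mmol/L × 182.17 g/mol × 0.188 L ÷ 1000 = 2.92 g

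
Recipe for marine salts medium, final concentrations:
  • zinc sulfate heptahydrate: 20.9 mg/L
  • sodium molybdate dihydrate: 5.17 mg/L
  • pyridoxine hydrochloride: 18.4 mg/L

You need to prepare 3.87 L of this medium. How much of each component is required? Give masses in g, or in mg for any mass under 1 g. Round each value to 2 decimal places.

zinc sulfate heptahydrate 80.88 mg; sodium molybdate dihydrate 20.01 mg; pyridoxine hydrochloride 71.21 mg

Scale factor relative to 1 L: 3.87.
zinc sulfate heptahydrate: 20.9 mg/L × 3.87 L = 80.88 mg
sodium molybdate dihydrate: 5.17 mg/L × 3.87 L = 20.01 mg
pyridoxine hydrochloride: 18.4 mg/L × 3.87 L = 71.21 mg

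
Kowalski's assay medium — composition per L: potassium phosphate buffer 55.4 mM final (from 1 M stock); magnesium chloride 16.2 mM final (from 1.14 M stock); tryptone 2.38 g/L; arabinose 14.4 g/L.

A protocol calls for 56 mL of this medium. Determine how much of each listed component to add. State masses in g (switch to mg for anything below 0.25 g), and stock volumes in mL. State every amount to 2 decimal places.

potassium phosphate buffer 3.10 mL; magnesium chloride 0.80 mL; tryptone 133.28 mg; arabinose 0.81 g

Target volume = 56 mL = 0.056 L.
potassium phosphate buffer: C1V1 = C2V2 → 55.4 mM × 56 mL ÷ 1000 mM = 3.10 mL
magnesium chloride: dilute stock: 16.2 mM × 56 mL ÷ 1140 mM = 0.80 mL
tryptone: 2.38 g/L × 0.056 L = 0.13328 g = 133.28 mg
arabinose: 14.4 g/L × 0.056 L = 0.81 g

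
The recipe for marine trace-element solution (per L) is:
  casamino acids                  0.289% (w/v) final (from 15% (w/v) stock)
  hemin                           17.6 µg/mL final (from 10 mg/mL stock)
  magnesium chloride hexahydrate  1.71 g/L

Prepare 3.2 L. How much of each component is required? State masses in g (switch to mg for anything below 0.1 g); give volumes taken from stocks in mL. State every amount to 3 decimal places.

casamino acids 61.653 mL; hemin 5.632 mL; magnesium chloride hexahydrate 5.472 g

Scale factor relative to 1 L: 3.2.
casamino acids: dilute stock: 0.289% ÷ 15% × 3200 mL = 61.653 mL
hemin: V = C2·V2/C1 = 17.6 µg/mL × 3200 mL ÷ 10000 µg/mL = 5.632 mL
magnesium chloride hexahydrate: 1.71 g/L × 3.2 L = 5.472 g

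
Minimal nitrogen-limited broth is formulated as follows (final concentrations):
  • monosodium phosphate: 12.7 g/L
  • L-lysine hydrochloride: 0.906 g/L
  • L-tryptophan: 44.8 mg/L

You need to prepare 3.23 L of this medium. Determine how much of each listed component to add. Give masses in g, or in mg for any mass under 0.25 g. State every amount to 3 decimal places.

monosodium phosphate 41.021 g; L-lysine hydrochloride 2.926 g; L-tryptophan 144.704 mg

Scale factor relative to 1 L: 3.23.
monosodium phosphate: 12.7 g/L × 3.23 L = 41.021 g
L-lysine hydrochloride: 0.906 g/L × 3.23 L = 2.926 g
L-tryptophan: 44.8 mg/L × 3.23 L = 144.704 mg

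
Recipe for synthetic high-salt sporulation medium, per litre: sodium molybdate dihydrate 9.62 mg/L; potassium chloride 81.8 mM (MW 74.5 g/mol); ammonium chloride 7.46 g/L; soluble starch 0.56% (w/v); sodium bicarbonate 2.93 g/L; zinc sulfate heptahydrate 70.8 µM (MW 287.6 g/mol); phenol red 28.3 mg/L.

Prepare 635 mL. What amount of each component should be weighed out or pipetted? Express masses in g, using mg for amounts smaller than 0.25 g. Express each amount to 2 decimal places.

Scale factor relative to 1 L: 0.635.
sodium molybdate dihydrate: 9.62 mg/L × 0.635 L = 6.11 mg
potassium chloride: 81.8 mmol/L × 74.5 g/mol × 0.635 L ÷ 1000 = 3.87 g
ammonium chloride: 7.46 g/L × 0.635 L = 4.74 g
soluble starch: 0.56 g per 100 mL × 635 mL ÷ 100 = 3.56 g
sodium bicarbonate: 2.93 g/L × 0.635 L = 1.86 g
zinc sulfate heptahydrate: 70.8 µmol/L × 287.6 g/mol × 0.635 L ÷ 1000 = 12.93 mg
phenol red: 28.3 mg/L × 0.635 L = 17.97 mg

sodium molybdate dihydrate 6.11 mg; potassium chloride 3.87 g; ammonium chloride 4.74 g; soluble starch 3.56 g; sodium bicarbonate 1.86 g; zinc sulfate heptahydrate 12.93 mg; phenol red 17.97 mg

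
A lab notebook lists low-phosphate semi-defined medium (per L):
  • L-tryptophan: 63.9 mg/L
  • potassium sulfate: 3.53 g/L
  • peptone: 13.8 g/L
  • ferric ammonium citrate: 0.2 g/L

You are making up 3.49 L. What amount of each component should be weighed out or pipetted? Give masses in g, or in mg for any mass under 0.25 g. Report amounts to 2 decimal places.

L-tryptophan 223.01 mg; potassium sulfate 12.32 g; peptone 48.16 g; ferric ammonium citrate 0.70 g

Working volume: 3.49 L.
L-tryptophan: 63.9 mg/L × 3.49 L = 223.01 mg
potassium sulfate: 3.53 g/L × 3.49 L = 12.32 g
peptone: 13.8 g/L × 3.49 L = 48.16 g
ferric ammonium citrate: 0.2 g/L × 3.49 L = 0.70 g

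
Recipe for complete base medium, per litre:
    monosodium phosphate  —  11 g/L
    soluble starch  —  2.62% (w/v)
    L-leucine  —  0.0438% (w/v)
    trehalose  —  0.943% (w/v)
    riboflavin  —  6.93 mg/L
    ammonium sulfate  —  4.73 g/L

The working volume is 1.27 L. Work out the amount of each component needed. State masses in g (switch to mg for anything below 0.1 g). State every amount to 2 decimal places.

monosodium phosphate 13.97 g; soluble starch 33.27 g; L-leucine 0.56 g; trehalose 11.98 g; riboflavin 8.80 mg; ammonium sulfate 6.01 g

Scale factor relative to 1 L: 1.27.
monosodium phosphate: 11 g/L × 1.27 L = 13.97 g
soluble starch: 2.62% w/v = 26.2 g/L → 26.2 × 1.27 L = 33.27 g
L-leucine: 0.0438 g per 100 mL × 1270 mL ÷ 100 = 0.56 g
trehalose: 0.943 g per 100 mL × 1270 mL ÷ 100 = 11.98 g
riboflavin: 6.93 mg/L × 1.27 L = 8.80 mg
ammonium sulfate: 4.73 g/L × 1.27 L = 6.01 g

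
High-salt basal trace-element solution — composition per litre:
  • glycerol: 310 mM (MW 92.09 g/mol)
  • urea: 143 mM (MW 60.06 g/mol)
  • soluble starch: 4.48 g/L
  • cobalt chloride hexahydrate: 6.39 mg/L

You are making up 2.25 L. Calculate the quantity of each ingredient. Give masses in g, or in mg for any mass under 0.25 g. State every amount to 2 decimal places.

Working volume: 2.25 L.
glycerol: 310 mmol/L × 92.09 g/mol × 2.25 L ÷ 1000 = 64.23 g
urea: 143 mmol/L × 60.06 g/mol × 2.25 L ÷ 1000 = 19.32 g
soluble starch: 4.48 g/L × 2.25 L = 10.08 g
cobalt chloride hexahydrate: 6.39 mg/L × 2.25 L = 14.38 mg

glycerol 64.23 g; urea 19.32 g; soluble starch 10.08 g; cobalt chloride hexahydrate 14.38 mg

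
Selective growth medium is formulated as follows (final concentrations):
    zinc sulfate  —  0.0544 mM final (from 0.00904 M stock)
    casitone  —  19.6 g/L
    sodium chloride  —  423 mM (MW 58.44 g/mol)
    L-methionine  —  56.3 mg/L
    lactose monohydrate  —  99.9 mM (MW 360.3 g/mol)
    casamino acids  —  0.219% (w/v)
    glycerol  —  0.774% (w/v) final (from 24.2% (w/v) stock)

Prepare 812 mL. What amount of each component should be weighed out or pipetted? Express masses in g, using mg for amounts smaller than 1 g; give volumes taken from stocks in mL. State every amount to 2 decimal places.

zinc sulfate 4.89 mL; casitone 15.92 g; sodium chloride 20.07 g; L-methionine 45.72 mg; lactose monohydrate 29.23 g; casamino acids 1.78 g; glycerol 25.97 mL

Target volume = 812 mL = 0.812 L.
zinc sulfate: C1V1 = C2V2 → 0.0544 mM × 812 mL ÷ 9.04 mM = 4.89 mL
casitone: 19.6 g/L × 0.812 L = 15.92 g
sodium chloride: 423 mmol/L × 58.44 g/mol × 0.812 L ÷ 1000 = 20.07 g
L-methionine: 56.3 mg/L × 0.812 L = 45.72 mg
lactose monohydrate: 99.9 mmol/L × 360.3 g/mol × 0.812 L ÷ 1000 = 29.23 g
casamino acids: 0.219 g per 100 mL × 812 mL ÷ 100 = 1.78 g
glycerol: V = C2·V2/C1 = 0.774% ÷ 24.2% × 812 mL = 25.97 mL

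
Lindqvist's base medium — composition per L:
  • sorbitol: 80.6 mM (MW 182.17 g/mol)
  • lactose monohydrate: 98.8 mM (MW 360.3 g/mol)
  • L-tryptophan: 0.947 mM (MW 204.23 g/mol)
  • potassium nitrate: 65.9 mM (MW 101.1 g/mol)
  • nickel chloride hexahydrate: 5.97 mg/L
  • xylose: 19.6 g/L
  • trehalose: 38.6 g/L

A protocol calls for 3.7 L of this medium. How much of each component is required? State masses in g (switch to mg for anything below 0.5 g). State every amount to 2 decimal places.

Scale factor relative to 1 L: 3.7.
sorbitol: 80.6 mmol/L × 182.17 g/mol × 3.7 L ÷ 1000 = 54.33 g
lactose monohydrate: 98.8 mmol/L × 360.3 g/mol × 3.7 L ÷ 1000 = 131.71 g
L-tryptophan: 0.947 mmol/L × 204.23 g/mol × 3.7 L ÷ 1000 = 0.72 g
potassium nitrate: 65.9 mmol/L × 101.1 g/mol × 3.7 L ÷ 1000 = 24.65 g
nickel chloride hexahydrate: 5.97 mg/L × 3.7 L = 22.09 mg
xylose: 19.6 g/L × 3.7 L = 72.52 g
trehalose: 38.6 g/L × 3.7 L = 142.82 g

sorbitol 54.33 g; lactose monohydrate 131.71 g; L-tryptophan 0.72 g; potassium nitrate 24.65 g; nickel chloride hexahydrate 22.09 mg; xylose 72.52 g; trehalose 142.82 g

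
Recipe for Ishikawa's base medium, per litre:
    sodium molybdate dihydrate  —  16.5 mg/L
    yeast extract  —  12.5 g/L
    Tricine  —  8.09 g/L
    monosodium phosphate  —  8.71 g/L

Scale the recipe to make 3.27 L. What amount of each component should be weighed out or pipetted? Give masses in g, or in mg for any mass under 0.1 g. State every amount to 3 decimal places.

Working volume: 3.27 L.
sodium molybdate dihydrate: 16.5 mg/L × 3.27 L = 53.955 mg
yeast extract: 12.5 g/L × 3.27 L = 40.875 g
Tricine: 8.09 g/L × 3.27 L = 26.454 g
monosodium phosphate: 8.71 g/L × 3.27 L = 28.482 g

sodium molybdate dihydrate 53.955 mg; yeast extract 40.875 g; Tricine 26.454 g; monosodium phosphate 28.482 g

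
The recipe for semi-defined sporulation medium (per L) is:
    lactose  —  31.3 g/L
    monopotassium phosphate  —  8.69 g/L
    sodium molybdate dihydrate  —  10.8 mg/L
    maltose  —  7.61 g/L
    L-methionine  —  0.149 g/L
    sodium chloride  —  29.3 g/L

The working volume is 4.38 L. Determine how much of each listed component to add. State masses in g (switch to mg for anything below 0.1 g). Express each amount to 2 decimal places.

Working volume: 4.38 L.
lactose: 31.3 g/L × 4.38 L = 137.09 g
monopotassium phosphate: 8.69 g/L × 4.38 L = 38.06 g
sodium molybdate dihydrate: 10.8 mg/L × 4.38 L = 47.30 mg
maltose: 7.61 g/L × 4.38 L = 33.33 g
L-methionine: 0.149 g/L × 4.38 L = 0.65 g
sodium chloride: 29.3 g/L × 4.38 L = 128.33 g

lactose 137.09 g; monopotassium phosphate 38.06 g; sodium molybdate dihydrate 47.30 mg; maltose 33.33 g; L-methionine 0.65 g; sodium chloride 128.33 g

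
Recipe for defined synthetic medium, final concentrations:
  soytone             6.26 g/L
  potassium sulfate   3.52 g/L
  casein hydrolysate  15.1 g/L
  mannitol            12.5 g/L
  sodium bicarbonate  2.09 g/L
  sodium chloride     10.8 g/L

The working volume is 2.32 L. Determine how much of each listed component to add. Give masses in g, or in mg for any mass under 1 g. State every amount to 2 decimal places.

Working volume: 2.32 L.
soytone: 6.26 g/L × 2.32 L = 14.52 g
potassium sulfate: 3.52 g/L × 2.32 L = 8.17 g
casein hydrolysate: 15.1 g/L × 2.32 L = 35.03 g
mannitol: 12.5 g/L × 2.32 L = 29.00 g
sodium bicarbonate: 2.09 g/L × 2.32 L = 4.85 g
sodium chloride: 10.8 g/L × 2.32 L = 25.06 g

soytone 14.52 g; potassium sulfate 8.17 g; casein hydrolysate 35.03 g; mannitol 29.00 g; sodium bicarbonate 4.85 g; sodium chloride 25.06 g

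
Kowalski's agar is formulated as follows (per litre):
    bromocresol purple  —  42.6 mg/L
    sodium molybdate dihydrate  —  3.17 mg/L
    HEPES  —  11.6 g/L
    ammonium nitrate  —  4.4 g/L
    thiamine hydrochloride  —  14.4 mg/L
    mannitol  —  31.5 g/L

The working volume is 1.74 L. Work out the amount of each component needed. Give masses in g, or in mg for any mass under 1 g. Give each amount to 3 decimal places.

Working volume: 1.74 L.
bromocresol purple: 42.6 mg/L × 1.74 L = 74.124 mg
sodium molybdate dihydrate: 3.17 mg/L × 1.74 L = 5.516 mg
HEPES: 11.6 g/L × 1.74 L = 20.184 g
ammonium nitrate: 4.4 g/L × 1.74 L = 7.656 g
thiamine hydrochloride: 14.4 mg/L × 1.74 L = 25.056 mg
mannitol: 31.5 g/L × 1.74 L = 54.810 g

bromocresol purple 74.124 mg; sodium molybdate dihydrate 5.516 mg; HEPES 20.184 g; ammonium nitrate 7.656 g; thiamine hydrochloride 25.056 mg; mannitol 54.810 g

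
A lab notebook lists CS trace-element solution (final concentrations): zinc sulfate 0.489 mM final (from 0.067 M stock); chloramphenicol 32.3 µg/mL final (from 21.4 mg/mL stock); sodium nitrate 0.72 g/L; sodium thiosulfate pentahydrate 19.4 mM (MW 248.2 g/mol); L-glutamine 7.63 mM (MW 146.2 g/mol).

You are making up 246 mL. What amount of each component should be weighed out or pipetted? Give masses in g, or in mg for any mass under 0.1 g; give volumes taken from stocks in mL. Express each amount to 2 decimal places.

zinc sulfate 1.80 mL; chloramphenicol 0.37 mL; sodium nitrate 0.18 g; sodium thiosulfate pentahydrate 1.18 g; L-glutamine 0.27 g

Working volume: 246 mL = 0.246 L.
zinc sulfate: V = C2·V2/C1 = 0.489 mM × 246 mL ÷ 67 mM = 1.80 mL
chloramphenicol: dilute stock: 32.3 µg/mL × 246 mL ÷ 21400 µg/mL = 0.37 mL
sodium nitrate: 0.72 g/L × 0.246 L = 0.18 g
sodium thiosulfate pentahydrate: 19.4 mmol/L × 248.2 g/mol × 0.246 L ÷ 1000 = 1.18 g
L-glutamine: 7.63 mmol/L × 146.2 g/mol × 0.246 L ÷ 1000 = 0.27 g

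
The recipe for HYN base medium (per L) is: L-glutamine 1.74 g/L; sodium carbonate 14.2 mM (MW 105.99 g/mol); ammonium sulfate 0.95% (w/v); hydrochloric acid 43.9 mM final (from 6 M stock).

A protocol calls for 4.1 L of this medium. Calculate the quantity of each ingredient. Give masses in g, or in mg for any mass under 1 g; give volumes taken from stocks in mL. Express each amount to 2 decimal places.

L-glutamine 7.13 g; sodium carbonate 6.17 g; ammonium sulfate 38.95 g; hydrochloric acid 30.00 mL

Scale factor relative to 1 L: 4.1.
L-glutamine: 1.74 g/L × 4.1 L = 7.13 g
sodium carbonate: 14.2 mmol/L × 105.99 g/mol × 4.1 L ÷ 1000 = 6.17 g
ammonium sulfate: 0.95% w/v = 9.5 g/L → 9.5 × 4.1 L = 38.95 g
hydrochloric acid: V = C2·V2/C1 = 43.9 mM × 4100 mL ÷ 6000 mM = 30.00 mL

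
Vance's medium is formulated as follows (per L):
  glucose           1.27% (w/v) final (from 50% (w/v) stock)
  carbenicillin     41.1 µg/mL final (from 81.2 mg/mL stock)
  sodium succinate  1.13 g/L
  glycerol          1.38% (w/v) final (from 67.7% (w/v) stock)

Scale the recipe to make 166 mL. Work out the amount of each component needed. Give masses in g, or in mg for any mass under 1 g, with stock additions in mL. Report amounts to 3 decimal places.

glucose 4.216 mL; carbenicillin 0.084 mL; sodium succinate 187.580 mg; glycerol 3.384 mL

Scale factor relative to 1 L: 0.166.
glucose: C1V1 = C2V2 → 1.27% ÷ 50% × 166 mL = 4.216 mL
carbenicillin: V = C2·V2/C1 = 41.1 µg/mL × 166 mL ÷ 81200 µg/mL = 0.084 mL
sodium succinate: 1.13 g/L × 0.166 L = 0.18758 g = 187.580 mg
glycerol: dilute stock: 1.38% ÷ 67.7% × 166 mL = 3.384 mL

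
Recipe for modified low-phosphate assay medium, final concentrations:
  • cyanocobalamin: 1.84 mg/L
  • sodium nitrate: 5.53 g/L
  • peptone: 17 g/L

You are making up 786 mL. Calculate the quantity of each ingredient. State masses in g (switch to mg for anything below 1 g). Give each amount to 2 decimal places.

Target volume = 786 mL = 0.786 L.
cyanocobalamin: 1.84 mg/L × 0.786 L = 1.45 mg
sodium nitrate: 5.53 g/L × 0.786 L = 4.35 g
peptone: 17 g/L × 0.786 L = 13.36 g

cyanocobalamin 1.45 mg; sodium nitrate 4.35 g; peptone 13.36 g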